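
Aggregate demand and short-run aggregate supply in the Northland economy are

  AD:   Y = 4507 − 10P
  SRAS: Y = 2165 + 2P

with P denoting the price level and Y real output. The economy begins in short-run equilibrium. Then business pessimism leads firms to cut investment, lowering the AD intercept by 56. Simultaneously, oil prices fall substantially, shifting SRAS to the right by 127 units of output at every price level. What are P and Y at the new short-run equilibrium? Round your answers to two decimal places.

After both shocks: AD is Y = 4451 − 10P and SRAS is Y = 2292 + 2P.
Setting them equal: 2159 = 12P, so P = 179.92.
Substituting into AD, Y = 2651.83.

P = 179.92, Y = 2651.83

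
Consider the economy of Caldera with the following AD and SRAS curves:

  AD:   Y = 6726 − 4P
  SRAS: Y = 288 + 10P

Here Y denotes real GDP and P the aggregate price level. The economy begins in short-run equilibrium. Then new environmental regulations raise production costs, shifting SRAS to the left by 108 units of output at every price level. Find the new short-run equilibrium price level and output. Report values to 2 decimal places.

P = 467.57, Y = 4855.71

This is a negative supply shock: SRAS shifts left.
New SRAS: Y = 180 + 10P.
Set AD = SRAS: 6726 − 4P = 180 + 10P, so 6546 = 14P and P = 467.57.
Substituting into AD, Y = 4855.71.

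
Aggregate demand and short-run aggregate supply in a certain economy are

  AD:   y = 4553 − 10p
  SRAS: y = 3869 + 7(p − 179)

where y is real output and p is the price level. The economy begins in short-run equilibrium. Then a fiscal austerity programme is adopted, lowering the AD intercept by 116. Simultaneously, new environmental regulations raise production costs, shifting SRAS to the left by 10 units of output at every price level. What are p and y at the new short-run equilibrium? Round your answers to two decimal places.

p = 107.71, y = 3359.94

After both shocks: AD is y = 4437 − 10p and SRAS is y = 2606 + 7p.
Setting them equal: 1831 = 17p, so p = 107.71.
Substituting into AD, y = 3359.94.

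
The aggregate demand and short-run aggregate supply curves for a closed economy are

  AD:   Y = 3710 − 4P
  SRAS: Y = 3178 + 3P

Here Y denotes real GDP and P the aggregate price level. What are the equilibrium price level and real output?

Set AD = SRAS: 3710 − 4P = 3178 + 3P, so 532 = 7P and P = 76.
Then Y = 3710 − 4·76 = 3406.

P = 76, Y = 3406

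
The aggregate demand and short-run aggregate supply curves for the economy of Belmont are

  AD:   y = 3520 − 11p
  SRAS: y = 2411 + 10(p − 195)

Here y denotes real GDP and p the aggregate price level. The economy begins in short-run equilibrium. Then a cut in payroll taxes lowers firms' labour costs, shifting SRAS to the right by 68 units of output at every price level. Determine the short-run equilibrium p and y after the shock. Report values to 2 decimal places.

This is a positive supply shock: SRAS shifts right.
New SRAS: y = 529 + 10p.
Set AD = SRAS: 3520 − 11p = 529 + 10p, so 2991 = 21p and p = 142.43.
Substituting into AD, y = 1953.29.

p = 142.43, y = 1953.29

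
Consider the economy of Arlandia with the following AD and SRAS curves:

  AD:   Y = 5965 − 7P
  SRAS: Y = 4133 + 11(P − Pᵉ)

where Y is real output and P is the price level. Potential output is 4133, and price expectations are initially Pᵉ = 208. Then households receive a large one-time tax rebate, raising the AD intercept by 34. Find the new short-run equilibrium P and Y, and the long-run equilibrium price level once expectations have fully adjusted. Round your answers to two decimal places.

AD shifts right: new AD is Y = 5999 − 7P. With Pᵉ = 208, SRAS is Y = 1845 + 11P.
Short run: 5999 − 7P = 1845 + 11P gives 4154 = 18P, so P = 230.78 and Y = 5999 − 7P = 4383.56.
Y = 4383.56 is above potential 4133; expectations adjust and SRAS shifts left until Y = 4133.
Long run: on the new AD curve, 4133 = 5999 − 7P gives P = 266.57.

Short run: P = 230.78, Y = 4383.56. Long run: P = 266.57.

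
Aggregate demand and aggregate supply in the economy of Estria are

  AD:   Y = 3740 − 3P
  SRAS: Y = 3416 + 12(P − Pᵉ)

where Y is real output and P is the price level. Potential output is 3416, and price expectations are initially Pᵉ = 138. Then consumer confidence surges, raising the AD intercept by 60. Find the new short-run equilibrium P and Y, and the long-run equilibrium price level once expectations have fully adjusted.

Short run: P = 136, Y = 3392. Long run: P = 128.

AD shifts right: new AD is Y = 3800 − 3P. With Pᵉ = 138, SRAS is Y = 1760 + 12P.
Short run: 3800 − 3P = 1760 + 12P gives 2040 = 15P, so P = 136 and Y = 3800 − 3·136 = 3392.
Y = 3392 is below potential 3416; expectations adjust and SRAS shifts right until Y = 3416.
Long run: on the new AD curve, 3416 = 3800 − 3P gives P = 128.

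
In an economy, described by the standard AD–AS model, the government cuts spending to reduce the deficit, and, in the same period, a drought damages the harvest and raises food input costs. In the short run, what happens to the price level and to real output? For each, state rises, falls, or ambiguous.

The first event is a negative demand shock: AD shifts left, which by itself pushes P down and Y down.
The second is an adverse supply shock: SRAS shifts left, which by itself pushes P up and Y down.
The two shocks push P in opposite directions, so the effect on P is ambiguous. Both shocks push Y down, so Y falls.

Price level: ambiguous; output: falls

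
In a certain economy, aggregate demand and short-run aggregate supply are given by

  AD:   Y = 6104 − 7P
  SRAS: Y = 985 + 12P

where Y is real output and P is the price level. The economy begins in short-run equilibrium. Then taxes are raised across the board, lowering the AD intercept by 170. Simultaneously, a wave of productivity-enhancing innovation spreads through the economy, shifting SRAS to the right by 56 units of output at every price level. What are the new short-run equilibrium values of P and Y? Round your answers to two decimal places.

P = 257.53, Y = 4131.32

After both shocks: AD is Y = 5934 − 7P and SRAS is Y = 1041 + 12P.
Setting them equal: 4893 = 19P, so P = 257.53.
Substituting into AD, Y = 4131.32.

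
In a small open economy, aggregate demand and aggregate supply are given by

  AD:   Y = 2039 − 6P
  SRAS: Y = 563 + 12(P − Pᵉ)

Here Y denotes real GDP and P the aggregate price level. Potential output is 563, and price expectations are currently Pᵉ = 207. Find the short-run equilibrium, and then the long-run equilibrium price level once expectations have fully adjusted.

Short run: P = 220, Y = 719. Long run: P = 246.

Short run: with Pᵉ = 207, SRAS is Y = 12P − 1921. Setting AD = SRAS gives 3960 = 18P, so P = 220 and Y = 2039 − 6·220 = 719.
Output 719 is above potential 563, so over time expected prices rise and SRAS shifts left until Y returns to 563.
Long run: Y = 563 on the AD curve gives 563 = 2039 − 6P, so P = 246.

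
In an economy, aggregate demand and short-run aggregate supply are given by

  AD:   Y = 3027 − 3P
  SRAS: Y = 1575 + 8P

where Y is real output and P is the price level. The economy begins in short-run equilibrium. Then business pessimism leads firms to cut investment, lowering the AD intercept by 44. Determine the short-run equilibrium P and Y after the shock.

P = 128, Y = 2599

This is a negative demand shock: AD shifts left.
New AD: Y = 2983 − 3P.
Set AD = SRAS: 2983 − 3P = 1575 + 8P, so 1408 = 11P and P = 128.
Y = 2983 − 3·128 = 2599.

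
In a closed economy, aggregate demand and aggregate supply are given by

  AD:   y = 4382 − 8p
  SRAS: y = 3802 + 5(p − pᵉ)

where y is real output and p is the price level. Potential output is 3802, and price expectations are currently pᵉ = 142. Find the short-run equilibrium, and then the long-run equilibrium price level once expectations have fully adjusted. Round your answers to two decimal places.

Short run: with pᵉ = 142, SRAS is y = 3092 + 5p. Setting AD = SRAS gives 1290 = 13p, so p = 99.23 and y = 4382 − 8p = 3588.15.
Output 3588.15 is below potential 3802, so over time expected prices fall and SRAS shifts right until y returns to 3802.
Long run: y = 3802 on the AD curve gives 3802 = 4382 − 8p, so p = 72.50.

Short run: p = 99.23, y = 3588.15. Long run: p = 72.50.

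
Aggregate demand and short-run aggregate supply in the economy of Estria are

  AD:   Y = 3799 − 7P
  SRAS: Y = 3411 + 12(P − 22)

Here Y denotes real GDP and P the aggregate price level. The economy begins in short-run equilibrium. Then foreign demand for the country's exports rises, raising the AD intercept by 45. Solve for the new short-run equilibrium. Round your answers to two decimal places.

This is a positive demand shock: AD shifts right.
New AD: Y = 3844 − 7P.
SRAS can be written Y = 3147 + 12P.
Set AD = SRAS: 3844 − 7P = 3147 + 12P, so 697 = 19P and P = 36.68.
Substituting into AD, Y = 3587.21.

P = 36.68, Y = 3587.21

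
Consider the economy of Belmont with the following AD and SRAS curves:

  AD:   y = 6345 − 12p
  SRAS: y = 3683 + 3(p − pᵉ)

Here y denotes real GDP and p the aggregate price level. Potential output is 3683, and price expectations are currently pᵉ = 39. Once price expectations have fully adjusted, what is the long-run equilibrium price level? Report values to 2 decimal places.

Short run: with pᵉ = 39, SRAS is y = 3566 + 3p. Setting AD = SRAS gives 2779 = 15p, so p = 185.27 and y = 6345 − 12p = 4121.80.
Output 4121.80 is above potential 3683, so over time expected prices rise and SRAS shifts left until y returns to 3683.
Long run: y = 3683 on the AD curve gives 3683 = 6345 − 12p, so p = 221.83.

Long-run p = 221.83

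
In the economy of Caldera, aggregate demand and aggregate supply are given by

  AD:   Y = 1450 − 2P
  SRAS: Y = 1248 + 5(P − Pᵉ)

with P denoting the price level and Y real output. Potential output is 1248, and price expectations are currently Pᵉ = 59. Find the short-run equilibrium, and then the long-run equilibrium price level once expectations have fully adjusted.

Short run: P = 71, Y = 1308. Long run: P = 101.

Short run: with Pᵉ = 59, SRAS is Y = 953 + 5P. Setting AD = SRAS gives 497 = 7P, so P = 71 and Y = 1450 − 2·71 = 1308.
Output 1308 is above potential 1248, so over time expected prices rise and SRAS shifts left until Y returns to 1248.
Long run: Y = 1248 on the AD curve gives 1248 = 1450 − 2P, so P = 101.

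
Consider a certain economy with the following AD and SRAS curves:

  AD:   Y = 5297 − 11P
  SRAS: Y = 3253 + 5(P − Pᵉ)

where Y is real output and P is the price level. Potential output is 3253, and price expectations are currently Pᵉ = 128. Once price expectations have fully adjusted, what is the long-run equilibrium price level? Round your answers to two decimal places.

Long-run P = 185.82

Short run: with Pᵉ = 128, SRAS is Y = 2613 + 5P. Setting AD = SRAS gives 2684 = 16P, so P = 167.75 and Y = 5297 − 11P = 3451.75.
Output 3451.75 is above potential 3253, so over time expected prices rise and SRAS shifts left until Y returns to 3253.
Long run: Y = 3253 on the AD curve gives 3253 = 5297 − 11P, so P = 185.82.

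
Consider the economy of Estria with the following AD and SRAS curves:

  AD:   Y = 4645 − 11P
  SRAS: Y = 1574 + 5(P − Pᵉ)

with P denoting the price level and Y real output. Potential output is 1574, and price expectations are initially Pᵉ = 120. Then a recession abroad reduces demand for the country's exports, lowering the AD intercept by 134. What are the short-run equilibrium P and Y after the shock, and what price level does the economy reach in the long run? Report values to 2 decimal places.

AD shifts left: new AD is Y = 4511 − 11P. With Pᵉ = 120, SRAS is Y = 974 + 5P.
Short run: 4511 − 11P = 974 + 5P gives 3537 = 16P, so P = 221.06 and Y = 4511 − 11P = 2079.31.
Y = 2079.31 is above potential 1574; expectations adjust and SRAS shifts left until Y = 1574.
Long run: on the new AD curve, 1574 = 4511 − 11P gives P = 267.00.

Short run: P = 221.06, Y = 2079.31. Long run: P = 267.00.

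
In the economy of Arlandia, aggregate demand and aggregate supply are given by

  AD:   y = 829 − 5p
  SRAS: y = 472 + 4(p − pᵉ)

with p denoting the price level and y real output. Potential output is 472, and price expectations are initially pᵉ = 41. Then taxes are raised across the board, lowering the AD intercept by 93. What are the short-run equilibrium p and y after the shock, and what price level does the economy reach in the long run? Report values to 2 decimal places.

AD shifts left: new AD is y = 736 − 5p. With pᵉ = 41, SRAS is y = 308 + 4p.
Short run: 736 − 5p = 308 + 4p gives 428 = 9p, so p = 47.56 and y = 736 − 5p = 498.22.
y = 498.22 is above potential 472; expectations adjust and SRAS shifts left until y = 472.
Long run: on the new AD curve, 472 = 736 − 5p gives p = 52.80.

Short run: p = 47.56, y = 498.22. Long run: p = 52.80.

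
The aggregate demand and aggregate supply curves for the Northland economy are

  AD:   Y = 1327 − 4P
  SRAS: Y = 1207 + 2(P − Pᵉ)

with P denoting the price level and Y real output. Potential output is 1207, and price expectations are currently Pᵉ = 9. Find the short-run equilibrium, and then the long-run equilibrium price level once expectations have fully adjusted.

Short run: P = 23, Y = 1235. Long run: P = 30.

Short run: with Pᵉ = 9, SRAS is Y = 1189 + 2P. Setting AD = SRAS gives 138 = 6P, so P = 23 and Y = 1327 − 4·23 = 1235.
Output 1235 is above potential 1207, so over time expected prices rise and SRAS shifts left until Y returns to 1207.
Long run: Y = 1207 on the AD curve gives 1207 = 1327 − 4P, so P = 30.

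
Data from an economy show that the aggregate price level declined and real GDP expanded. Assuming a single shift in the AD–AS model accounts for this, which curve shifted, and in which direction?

P fell and Y rose. An AD shift moves P and Y in the same direction; an SRAS shift moves them in opposite directions.
Here P and Y moved in opposite directions, so the SRAS curve shifted.
Since Y rose, SRAS shifted right.

SRAS shifted right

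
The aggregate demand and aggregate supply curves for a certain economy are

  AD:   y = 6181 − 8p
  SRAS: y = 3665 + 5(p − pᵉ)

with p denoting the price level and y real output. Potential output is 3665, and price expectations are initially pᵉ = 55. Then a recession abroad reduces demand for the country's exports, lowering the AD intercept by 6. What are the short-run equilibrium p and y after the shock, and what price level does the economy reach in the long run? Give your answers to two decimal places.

Short run: p = 214.23, y = 4461.15. Long run: p = 313.75.

AD shifts left: new AD is y = 6175 − 8p. With pᵉ = 55, SRAS is y = 3390 + 5p.
Short run: 6175 − 8p = 3390 + 5p gives 2785 = 13p, so p = 214.23 and y = 6175 − 8p = 4461.15.
y = 4461.15 is above potential 3665; expectations adjust and SRAS shifts left until y = 3665.
Long run: on the new AD curve, 3665 = 6175 − 8p gives p = 313.75.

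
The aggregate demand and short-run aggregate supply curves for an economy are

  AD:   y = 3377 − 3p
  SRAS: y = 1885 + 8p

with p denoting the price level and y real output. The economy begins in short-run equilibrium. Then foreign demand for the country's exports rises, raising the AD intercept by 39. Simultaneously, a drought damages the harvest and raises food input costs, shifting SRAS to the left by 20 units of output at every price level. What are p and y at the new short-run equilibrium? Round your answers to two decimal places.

After both shocks: AD is y = 3416 − 3p and SRAS is y = 1865 + 8p.
Setting them equal: 1551 = 11p, so p = 141.00.
Substituting into AD, y = 2993.00.

p = 141.00, y = 2993.00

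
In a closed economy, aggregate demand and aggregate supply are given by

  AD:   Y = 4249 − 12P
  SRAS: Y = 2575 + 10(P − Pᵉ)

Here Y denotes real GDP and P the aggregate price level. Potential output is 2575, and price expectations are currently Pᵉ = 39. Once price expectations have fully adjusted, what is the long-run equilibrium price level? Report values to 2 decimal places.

Long-run P = 139.50

Short run: with Pᵉ = 39, SRAS is Y = 2185 + 10P. Setting AD = SRAS gives 2064 = 22P, so P = 93.82 and Y = 4249 − 12P = 3123.18.
Output 3123.18 is above potential 2575, so over time expected prices rise and SRAS shifts left until Y returns to 2575.
Long run: Y = 2575 on the AD curve gives 2575 = 4249 − 12P, so P = 139.50.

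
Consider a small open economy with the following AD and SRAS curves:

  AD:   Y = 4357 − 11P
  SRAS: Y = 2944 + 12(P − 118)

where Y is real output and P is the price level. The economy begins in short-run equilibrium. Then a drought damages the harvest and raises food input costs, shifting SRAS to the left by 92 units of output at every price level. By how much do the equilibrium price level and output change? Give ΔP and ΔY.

ΔP = +4, ΔY = -44

This is a negative supply shock: SRAS shifts left.
New SRAS: Y = 1436 + 12P.
Set AD = SRAS: 4357 − 11P = 1436 + 12P, so 2921 = 23P and P = 127.
Y = 4357 − 11·127 = 2960.
Initially P = 123, Y = 3004, so ΔP = +4 and ΔY = -44.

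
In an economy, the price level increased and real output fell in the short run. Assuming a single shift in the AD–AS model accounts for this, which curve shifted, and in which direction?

SRAS shifted left

P rose and Y fell. An AD shift moves P and Y in the same direction; an SRAS shift moves them in opposite directions.
Here P and Y moved in opposite directions, so the SRAS curve shifted.
Since Y fell, SRAS shifted left.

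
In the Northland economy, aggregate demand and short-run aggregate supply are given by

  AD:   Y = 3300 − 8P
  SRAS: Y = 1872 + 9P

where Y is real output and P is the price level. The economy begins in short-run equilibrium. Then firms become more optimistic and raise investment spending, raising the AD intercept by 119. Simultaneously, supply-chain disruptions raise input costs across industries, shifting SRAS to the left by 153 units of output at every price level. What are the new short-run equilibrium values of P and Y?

After both shocks: AD is Y = 3419 − 8P and SRAS is Y = 1719 + 9P.
Setting them equal: 1700 = 17P, so P = 100.
Y = 3419 − 8·100 = 2619.

P = 100, Y = 2619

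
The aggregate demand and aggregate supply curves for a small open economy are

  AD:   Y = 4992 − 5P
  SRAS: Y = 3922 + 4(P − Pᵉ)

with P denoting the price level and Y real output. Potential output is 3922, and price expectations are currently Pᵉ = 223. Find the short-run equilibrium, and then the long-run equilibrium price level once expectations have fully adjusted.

Short run: with Pᵉ = 223, SRAS is Y = 3030 + 4P. Setting AD = SRAS gives 1962 = 9P, so P = 218 and Y = 4992 − 5·218 = 3902.
Output 3902 is below potential 3922, so over time expected prices fall and SRAS shifts right until Y returns to 3922.
Long run: Y = 3922 on the AD curve gives 3922 = 4992 − 5P, so P = 214.

Short run: P = 218, Y = 3902. Long run: P = 214.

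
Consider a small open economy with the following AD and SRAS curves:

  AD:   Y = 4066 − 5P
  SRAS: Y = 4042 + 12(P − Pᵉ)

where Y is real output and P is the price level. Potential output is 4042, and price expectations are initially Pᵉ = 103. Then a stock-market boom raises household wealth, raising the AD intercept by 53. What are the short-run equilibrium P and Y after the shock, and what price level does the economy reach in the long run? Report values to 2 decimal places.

Short run: P = 77.24, Y = 3732.82. Long run: P = 15.40.

AD shifts right: new AD is Y = 4119 − 5P. With Pᵉ = 103, SRAS is Y = 2806 + 12P.
Short run: 4119 − 5P = 2806 + 12P gives 1313 = 17P, so P = 77.24 and Y = 4119 − 5P = 3732.82.
Y = 3732.82 is below potential 4042; expectations adjust and SRAS shifts right until Y = 4042.
Long run: on the new AD curve, 4042 = 4119 − 5P gives P = 15.40.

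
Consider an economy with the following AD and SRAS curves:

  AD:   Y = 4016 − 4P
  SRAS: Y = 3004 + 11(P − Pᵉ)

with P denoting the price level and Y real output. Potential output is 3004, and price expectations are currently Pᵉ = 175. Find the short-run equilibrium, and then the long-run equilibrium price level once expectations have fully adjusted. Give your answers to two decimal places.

Short run: with Pᵉ = 175, SRAS is Y = 1079 + 11P. Setting AD = SRAS gives 2937 = 15P, so P = 195.80 and Y = 4016 − 4P = 3232.80.
Output 3232.80 is above potential 3004, so over time expected prices rise and SRAS shifts left until Y returns to 3004.
Long run: Y = 3004 on the AD curve gives 3004 = 4016 − 4P, so P = 253.00.

Short run: P = 195.80, Y = 3232.80. Long run: P = 253.00.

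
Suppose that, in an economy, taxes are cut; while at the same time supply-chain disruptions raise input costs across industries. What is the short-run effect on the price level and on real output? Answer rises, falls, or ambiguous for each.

Price level: rises; output: ambiguous

The first event is a positive demand shock: AD shifts right, which by itself pushes P up and Y up.
The second is an adverse supply shock: SRAS shifts left, which by itself pushes P up and Y down.
Both shocks push P up, so P rises. The two shocks push Y in opposite directions, so the effect on Y is ambiguous.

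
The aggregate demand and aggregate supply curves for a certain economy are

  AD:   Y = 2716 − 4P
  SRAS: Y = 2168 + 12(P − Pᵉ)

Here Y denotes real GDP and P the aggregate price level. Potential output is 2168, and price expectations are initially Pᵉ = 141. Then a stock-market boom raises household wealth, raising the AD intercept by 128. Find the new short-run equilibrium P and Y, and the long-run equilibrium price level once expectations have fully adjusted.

Short run: P = 148, Y = 2252. Long run: P = 169.

AD shifts right: new AD is Y = 2844 − 4P. With Pᵉ = 141, SRAS is Y = 476 + 12P.
Short run: 2844 − 4P = 476 + 12P gives 2368 = 16P, so P = 148 and Y = 2844 − 4·148 = 2252.
Y = 2252 is above potential 2168; expectations adjust and SRAS shifts left until Y = 2168.
Long run: on the new AD curve, 2168 = 2844 − 4P gives P = 169.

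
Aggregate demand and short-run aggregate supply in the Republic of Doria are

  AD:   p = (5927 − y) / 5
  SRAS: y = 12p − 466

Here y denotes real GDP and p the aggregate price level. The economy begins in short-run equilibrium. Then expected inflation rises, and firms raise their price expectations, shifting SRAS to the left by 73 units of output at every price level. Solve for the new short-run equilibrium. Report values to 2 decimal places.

p = 380.35, y = 4025.24

This is a negative supply shock: SRAS shifts left.
New SRAS: y = 12p − 539.
Set AD = SRAS: 5927 − 5p = 12p − 539, so 6466 = 17p and p = 380.35.
Substituting into AD, y = 4025.24.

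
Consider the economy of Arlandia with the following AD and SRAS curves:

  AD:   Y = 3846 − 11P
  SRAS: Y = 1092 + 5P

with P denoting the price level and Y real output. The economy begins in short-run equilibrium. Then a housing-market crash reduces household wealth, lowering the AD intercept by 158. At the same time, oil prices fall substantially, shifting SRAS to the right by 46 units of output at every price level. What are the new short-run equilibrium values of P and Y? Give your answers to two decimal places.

After both shocks: AD is Y = 3688 − 11P and SRAS is Y = 1138 + 5P.
Setting them equal: 2550 = 16P, so P = 159.38.
Substituting into AD, Y = 1934.88.

P = 159.38, Y = 1934.88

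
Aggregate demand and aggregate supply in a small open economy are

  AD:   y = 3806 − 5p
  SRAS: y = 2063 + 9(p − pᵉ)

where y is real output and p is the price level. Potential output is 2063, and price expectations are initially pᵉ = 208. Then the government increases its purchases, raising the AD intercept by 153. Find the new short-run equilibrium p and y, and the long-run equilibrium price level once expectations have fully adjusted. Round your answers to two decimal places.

Short run: p = 269.14, y = 2613.29. Long run: p = 379.20.

AD shifts right: new AD is y = 3959 − 5p. With pᵉ = 208, SRAS is y = 191 + 9p.
Short run: 3959 − 5p = 191 + 9p gives 3768 = 14p, so p = 269.14 and y = 3959 − 5p = 2613.29.
y = 2613.29 is above potential 2063; expectations adjust and SRAS shifts left until y = 2063.
Long run: on the new AD curve, 2063 = 3959 − 5p gives p = 379.20.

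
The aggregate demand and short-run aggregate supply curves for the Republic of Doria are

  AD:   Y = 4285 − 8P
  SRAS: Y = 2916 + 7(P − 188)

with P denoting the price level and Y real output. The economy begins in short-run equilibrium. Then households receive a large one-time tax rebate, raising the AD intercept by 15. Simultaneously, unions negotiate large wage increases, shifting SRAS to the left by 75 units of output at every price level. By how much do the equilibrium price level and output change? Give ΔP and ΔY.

ΔP = +6, ΔY = -33

After both shocks: AD is Y = 4300 − 8P and SRAS is Y = 1525 + 7P.
Setting them equal: 2775 = 15P, so P = 185.
Y = 4300 − 8·185 = 2820.
Initially P = 179, Y = 2853, so ΔP = +6 and ΔY = -33.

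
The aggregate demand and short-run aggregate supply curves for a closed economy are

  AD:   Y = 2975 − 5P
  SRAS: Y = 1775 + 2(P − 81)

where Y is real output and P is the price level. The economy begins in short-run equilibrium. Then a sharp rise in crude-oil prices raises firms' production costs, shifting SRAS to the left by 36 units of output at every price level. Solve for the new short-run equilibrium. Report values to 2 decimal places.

P = 199.71, Y = 1976.43

This is a negative supply shock: SRAS shifts left.
New SRAS: Y = 1577 + 2P.
Set AD = SRAS: 2975 − 5P = 1577 + 2P, so 1398 = 7P and P = 199.71.
Substituting into AD, Y = 1976.43.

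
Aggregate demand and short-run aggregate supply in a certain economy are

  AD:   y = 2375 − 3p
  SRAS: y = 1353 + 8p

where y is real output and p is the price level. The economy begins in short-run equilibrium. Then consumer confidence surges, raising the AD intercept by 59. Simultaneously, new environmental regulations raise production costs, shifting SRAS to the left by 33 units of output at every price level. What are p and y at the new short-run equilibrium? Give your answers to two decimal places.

p = 101.27, y = 2130.18

After both shocks: AD is y = 2434 − 3p and SRAS is y = 1320 + 8p.
Setting them equal: 1114 = 11p, so p = 101.27.
Substituting into AD, y = 2130.18.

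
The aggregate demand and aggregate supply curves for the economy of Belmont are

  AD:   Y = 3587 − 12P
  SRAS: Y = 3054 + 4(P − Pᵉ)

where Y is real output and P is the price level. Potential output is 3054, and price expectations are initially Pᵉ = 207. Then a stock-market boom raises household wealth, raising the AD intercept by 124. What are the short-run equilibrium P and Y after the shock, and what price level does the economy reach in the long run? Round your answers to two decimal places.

Short run: P = 92.81, Y = 2597.25. Long run: P = 54.75.

AD shifts right: new AD is Y = 3711 − 12P. With Pᵉ = 207, SRAS is Y = 2226 + 4P.
Short run: 3711 − 12P = 2226 + 4P gives 1485 = 16P, so P = 92.81 and Y = 3711 − 12P = 2597.25.
Y = 2597.25 is below potential 3054; expectations adjust and SRAS shifts right until Y = 3054.
Long run: on the new AD curve, 3054 = 3711 − 12P gives P = 54.75.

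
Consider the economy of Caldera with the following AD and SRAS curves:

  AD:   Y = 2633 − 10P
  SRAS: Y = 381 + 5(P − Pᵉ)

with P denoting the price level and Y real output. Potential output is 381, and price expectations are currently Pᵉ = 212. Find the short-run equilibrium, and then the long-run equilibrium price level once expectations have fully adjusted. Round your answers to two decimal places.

Short run: P = 220.80, Y = 425.00. Long run: P = 225.20.

Short run: with Pᵉ = 212, SRAS is Y = 5P − 679. Setting AD = SRAS gives 3312 = 15P, so P = 220.80 and Y = 2633 − 10P = 425.00.
Output 425.00 is above potential 381, so over time expected prices rise and SRAS shifts left until Y returns to 381.
Long run: Y = 381 on the AD curve gives 381 = 2633 − 10P, so P = 225.20.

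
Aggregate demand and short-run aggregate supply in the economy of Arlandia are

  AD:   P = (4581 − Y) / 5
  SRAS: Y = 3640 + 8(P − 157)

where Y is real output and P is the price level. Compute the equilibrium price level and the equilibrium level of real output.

Write SRAS as Y = 3640 + 8P − 1256 = 2384 + 8P.
Rearrange AD to Y = 4581 − 5P.
Set AD = SRAS: 4581 − 5P = 2384 + 8P, so 2197 = 13P and P = 169.
Then Y = 4581 − 5·169 = 3736.

P = 169, Y = 3736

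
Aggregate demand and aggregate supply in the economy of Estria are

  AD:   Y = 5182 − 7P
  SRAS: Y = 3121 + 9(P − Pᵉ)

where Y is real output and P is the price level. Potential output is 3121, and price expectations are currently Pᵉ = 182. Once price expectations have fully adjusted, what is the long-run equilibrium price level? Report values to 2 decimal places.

Long-run P = 294.43

Short run: with Pᵉ = 182, SRAS is Y = 1483 + 9P. Setting AD = SRAS gives 3699 = 16P, so P = 231.19 and Y = 5182 − 7P = 3563.69.
Output 3563.69 is above potential 3121, so over time expected prices rise and SRAS shifts left until Y returns to 3121.
Long run: Y = 3121 on the AD curve gives 3121 = 5182 − 7P, so P = 294.43.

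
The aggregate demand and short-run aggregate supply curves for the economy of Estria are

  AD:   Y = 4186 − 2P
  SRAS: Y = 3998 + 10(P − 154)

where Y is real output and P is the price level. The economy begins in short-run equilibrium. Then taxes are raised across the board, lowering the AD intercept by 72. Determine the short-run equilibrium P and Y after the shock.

This is a negative demand shock: AD shifts left.
New AD: Y = 4114 − 2P.
SRAS can be written Y = 2458 + 10P.
Set AD = SRAS: 4114 − 2P = 2458 + 10P, so 1656 = 12P and P = 138.
Y = 4114 − 2·138 = 3838.

P = 138, Y = 3838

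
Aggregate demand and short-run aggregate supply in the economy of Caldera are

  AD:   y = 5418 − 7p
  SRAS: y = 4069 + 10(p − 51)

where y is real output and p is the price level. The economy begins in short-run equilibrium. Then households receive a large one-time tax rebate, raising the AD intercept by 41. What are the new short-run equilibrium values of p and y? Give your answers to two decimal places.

This is a positive demand shock: AD shifts right.
New AD: y = 5459 − 7p.
SRAS can be written y = 3559 + 10p.
Set AD = SRAS: 5459 − 7p = 3559 + 10p, so 1900 = 17p and p = 111.76.
Substituting into AD, y = 4676.65.

p = 111.76, y = 4676.65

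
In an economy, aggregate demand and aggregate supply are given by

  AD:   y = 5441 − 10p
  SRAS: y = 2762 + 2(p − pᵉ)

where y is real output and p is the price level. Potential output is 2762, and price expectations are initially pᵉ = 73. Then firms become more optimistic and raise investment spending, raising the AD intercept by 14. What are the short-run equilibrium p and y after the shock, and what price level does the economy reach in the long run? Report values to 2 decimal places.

AD shifts right: new AD is y = 5455 − 10p. With pᵉ = 73, SRAS is y = 2616 + 2p.
Short run: 5455 − 10p = 2616 + 2p gives 2839 = 12p, so p = 236.58 and y = 5455 − 10p = 3089.17.
y = 3089.17 is above potential 2762; expectations adjust and SRAS shifts left until y = 2762.
Long run: on the new AD curve, 2762 = 5455 − 10p gives p = 269.30.

Short run: p = 236.58, y = 3089.17. Long run: p = 269.30.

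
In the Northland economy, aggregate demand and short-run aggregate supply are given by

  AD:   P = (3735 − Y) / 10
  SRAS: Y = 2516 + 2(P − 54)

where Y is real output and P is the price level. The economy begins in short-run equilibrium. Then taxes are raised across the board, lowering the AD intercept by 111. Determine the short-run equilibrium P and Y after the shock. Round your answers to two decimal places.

This is a negative demand shock: AD shifts left.
New AD: Y = 3624 − 10P.
SRAS can be written Y = 2408 + 2P.
Set AD = SRAS: 3624 − 10P = 2408 + 2P, so 1216 = 12P and P = 101.33.
Substituting into AD, Y = 2610.67.

P = 101.33, Y = 2610.67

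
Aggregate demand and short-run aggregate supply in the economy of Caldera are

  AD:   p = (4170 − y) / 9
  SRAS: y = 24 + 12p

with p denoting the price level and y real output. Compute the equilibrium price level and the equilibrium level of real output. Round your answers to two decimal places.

p = 197.43, y = 2393.14

Rearrange AD to y = 4170 − 9p.
Set AD = SRAS: 4170 − 9p = 24 + 12p, so 4146 = 21p and p = 197.43.
Substituting into AD, y = 4170 − 9p = 2393.14.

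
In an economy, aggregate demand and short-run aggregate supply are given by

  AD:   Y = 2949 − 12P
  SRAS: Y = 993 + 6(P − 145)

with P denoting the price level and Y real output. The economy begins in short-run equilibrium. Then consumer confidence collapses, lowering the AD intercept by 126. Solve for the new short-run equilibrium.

P = 150, Y = 1023

This is a negative demand shock: AD shifts left.
New AD: Y = 2823 − 12P.
SRAS can be written Y = 123 + 6P.
Set AD = SRAS: 2823 − 12P = 123 + 6P, so 2700 = 18P and P = 150.
Y = 2823 − 12·150 = 1023.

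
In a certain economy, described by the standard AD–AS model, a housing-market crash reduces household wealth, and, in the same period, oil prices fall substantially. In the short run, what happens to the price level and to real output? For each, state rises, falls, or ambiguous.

The first event is a negative demand shock: AD shifts left, which by itself pushes P down and Y down.
The second is a favourable supply shock: SRAS shifts right, which by itself pushes P down and Y up.
Both shocks push P down, so P falls. The two shocks push Y in opposite directions, so the effect on Y is ambiguous.

Price level: falls; output: ambiguous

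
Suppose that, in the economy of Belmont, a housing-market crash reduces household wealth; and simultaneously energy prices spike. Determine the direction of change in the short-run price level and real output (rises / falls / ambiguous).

The first event is a negative demand shock: AD shifts left, which by itself pushes P down and Y down.
The second is an adverse supply shock: SRAS shifts left, which by itself pushes P up and Y down.
The two shocks push P in opposite directions, so the effect on P is ambiguous. Both shocks push Y down, so Y falls.

Price level: ambiguous; output: falls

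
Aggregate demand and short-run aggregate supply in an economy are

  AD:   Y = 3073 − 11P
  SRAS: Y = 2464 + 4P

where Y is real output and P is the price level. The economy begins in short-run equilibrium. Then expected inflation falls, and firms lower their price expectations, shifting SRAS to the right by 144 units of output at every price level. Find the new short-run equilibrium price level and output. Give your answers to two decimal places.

This is a positive supply shock: SRAS shifts right.
New SRAS: Y = 2608 + 4P.
Set AD = SRAS: 3073 − 11P = 2608 + 4P, so 465 = 15P and P = 31.00.
Substituting into AD, Y = 2732.00.

P = 31.00, Y = 2732.00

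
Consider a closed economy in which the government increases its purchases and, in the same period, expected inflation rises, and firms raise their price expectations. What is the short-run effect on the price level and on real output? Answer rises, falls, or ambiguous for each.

Price level: rises; output: ambiguous

The first event is a positive demand shock: AD shifts right, which by itself pushes P up and Y up.
The second is an adverse supply shock: SRAS shifts left, which by itself pushes P up and Y down.
Both shocks push P up, so P rises. The two shocks push Y in opposite directions, so the effect on Y is ambiguous.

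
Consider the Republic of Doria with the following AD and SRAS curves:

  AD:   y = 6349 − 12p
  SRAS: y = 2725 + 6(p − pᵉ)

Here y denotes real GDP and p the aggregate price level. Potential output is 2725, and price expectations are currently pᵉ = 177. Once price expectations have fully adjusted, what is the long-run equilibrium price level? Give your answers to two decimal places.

Short run: with pᵉ = 177, SRAS is y = 1663 + 6p. Setting AD = SRAS gives 4686 = 18p, so p = 260.33 and y = 6349 − 12p = 3225.00.
Output 3225.00 is above potential 2725, so over time expected prices rise and SRAS shifts left until y returns to 2725.
Long run: y = 2725 on the AD curve gives 2725 = 6349 − 12p, so p = 302.00.

Long-run p = 302.00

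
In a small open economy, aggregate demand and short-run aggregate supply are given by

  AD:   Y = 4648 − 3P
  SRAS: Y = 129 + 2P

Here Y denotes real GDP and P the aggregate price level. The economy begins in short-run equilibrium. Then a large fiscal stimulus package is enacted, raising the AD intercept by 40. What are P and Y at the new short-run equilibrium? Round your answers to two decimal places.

P = 911.80, Y = 1952.60

This is a positive demand shock: AD shifts right.
New AD: Y = 4688 − 3P.
Set AD = SRAS: 4688 − 3P = 129 + 2P, so 4559 = 5P and P = 911.80.
Substituting into AD, Y = 1952.60.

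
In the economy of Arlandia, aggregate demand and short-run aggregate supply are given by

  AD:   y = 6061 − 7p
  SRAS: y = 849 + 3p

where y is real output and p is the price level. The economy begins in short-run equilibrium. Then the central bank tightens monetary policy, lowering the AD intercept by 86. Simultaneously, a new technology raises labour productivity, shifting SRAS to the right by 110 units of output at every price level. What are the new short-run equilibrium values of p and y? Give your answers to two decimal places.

After both shocks: AD is y = 5975 − 7p and SRAS is y = 959 + 3p.
Setting them equal: 5016 = 10p, so p = 501.60.
Substituting into AD, y = 2463.80.

p = 501.60, y = 2463.80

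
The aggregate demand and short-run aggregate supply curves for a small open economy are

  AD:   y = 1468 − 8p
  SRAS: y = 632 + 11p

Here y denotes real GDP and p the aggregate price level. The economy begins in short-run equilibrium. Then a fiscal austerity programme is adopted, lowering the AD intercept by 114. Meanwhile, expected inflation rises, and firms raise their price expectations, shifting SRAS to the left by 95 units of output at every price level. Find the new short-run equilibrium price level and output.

p = 43, y = 1010

After both shocks: AD is y = 1354 − 8p and SRAS is y = 537 + 11p.
Setting them equal: 817 = 19p, so p = 43.
y = 1354 − 8·43 = 1010.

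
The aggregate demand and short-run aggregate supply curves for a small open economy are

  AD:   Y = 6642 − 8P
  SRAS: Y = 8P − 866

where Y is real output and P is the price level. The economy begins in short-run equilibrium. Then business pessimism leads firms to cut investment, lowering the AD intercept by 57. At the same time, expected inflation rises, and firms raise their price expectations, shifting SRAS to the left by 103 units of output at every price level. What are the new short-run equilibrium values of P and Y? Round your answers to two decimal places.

P = 472.13, Y = 2808.00

After both shocks: AD is Y = 6585 − 8P and SRAS is Y = 8P − 969.
Setting them equal: 7554 = 16P, so P = 472.13.
Substituting into AD, Y = 2808.00.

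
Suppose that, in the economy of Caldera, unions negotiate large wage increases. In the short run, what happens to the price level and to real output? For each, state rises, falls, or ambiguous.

This is an adverse supply shock: SRAS shifts left.
Moving along the downward-sloping AD curve, P rises and Y falls.

Price level: rises; output: falls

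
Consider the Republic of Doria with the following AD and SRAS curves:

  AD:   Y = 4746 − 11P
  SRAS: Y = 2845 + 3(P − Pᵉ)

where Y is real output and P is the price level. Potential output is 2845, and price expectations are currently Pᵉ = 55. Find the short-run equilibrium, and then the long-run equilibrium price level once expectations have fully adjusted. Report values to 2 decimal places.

Short run: with Pᵉ = 55, SRAS is Y = 2680 + 3P. Setting AD = SRAS gives 2066 = 14P, so P = 147.57 and Y = 4746 − 11P = 3122.71.
Output 3122.71 is above potential 2845, so over time expected prices rise and SRAS shifts left until Y returns to 2845.
Long run: Y = 2845 on the AD curve gives 2845 = 4746 − 11P, so P = 172.82.

Short run: P = 147.57, Y = 3122.71. Long run: P = 172.82.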